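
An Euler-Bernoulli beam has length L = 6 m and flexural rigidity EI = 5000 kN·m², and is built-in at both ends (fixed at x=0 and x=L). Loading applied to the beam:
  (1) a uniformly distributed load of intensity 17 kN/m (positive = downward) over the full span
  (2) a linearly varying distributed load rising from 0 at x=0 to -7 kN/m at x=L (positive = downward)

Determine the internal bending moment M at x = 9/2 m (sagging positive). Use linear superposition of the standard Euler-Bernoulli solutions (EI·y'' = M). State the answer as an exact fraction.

Load 1 — uniform load w=17 kN/m over full span:
  M_1 = wLx/2 - wL²/12 - wx²/2 = 17·6·(9/2)/2 - 17·6²/12 - 17·(9/2)²/2 = 51/8 kN·m
Load 2 — triangular load w₀=-7 kN/m (0→w₀ over full span):
  M_2 = 3w₀Lx/20 - w₀L²/30 - w₀x³/(6L) = 3·(-7)·6·(9/2)/20 - (-7)·6²/30 - (-7)·(9/2)³/(6·6) = -357/160 kN·m
Superposition: M = Σ M_i = 663/160 kN·m ≈ 4.143750 kN·m

M(9/2) = 663/160 kN·m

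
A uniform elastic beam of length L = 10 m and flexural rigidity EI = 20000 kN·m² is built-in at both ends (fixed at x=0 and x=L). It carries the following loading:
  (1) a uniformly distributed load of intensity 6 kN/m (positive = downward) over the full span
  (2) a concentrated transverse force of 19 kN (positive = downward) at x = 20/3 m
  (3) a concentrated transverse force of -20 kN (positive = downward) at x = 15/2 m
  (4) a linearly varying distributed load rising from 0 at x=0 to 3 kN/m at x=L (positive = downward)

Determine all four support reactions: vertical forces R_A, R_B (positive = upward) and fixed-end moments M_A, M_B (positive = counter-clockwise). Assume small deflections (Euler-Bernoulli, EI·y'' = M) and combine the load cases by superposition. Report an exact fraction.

Load 1 — uniform load w=6 kN/m over full span:
  R_A = wL/2 = 6·10/2 = 30 kN
  M_A = wL²/12 = 6·10²/12 = 50 kN·m
  R_B = wL/2 = 6·10/2 = 30 kN
  M_B = -wL²/12 = -6·10²/12 = -50 kN·m
Load 2 — point force P=19 kN at a=20/3 m (b=L-a=10/3):
  R_A = Pb²(3a+b)/L³ = 19·(10/3)²·(3·(20/3)+(10/3))/10³ = 133/27 kN
  M_A = Pab²/L² = 19·(20/3)·(10/3)²/10² = 380/27 kN·m
  R_B = Pa²(a+3b)/L³ = 19·(20/3)²·((20/3)+3·(10/3))/10³ = 380/27 kN
  M_B = -Pa²b/L² = -19·(20/3)²·(10/3)/10² = -760/27 kN·m
Load 3 — point force P=-20 kN at a=15/2 m (b=L-a=5/2):
  R_A = Pb²(3a+b)/L³ = (-20)·(5/2)²·(3·(15/2)+(5/2))/10³ = -25/8 kN
  M_A = Pab²/L² = (-20)·(15/2)·(5/2)²/10² = -75/8 kN·m
  R_B = Pa²(a+3b)/L³ = (-20)·(15/2)²·((15/2)+3·(5/2))/10³ = -135/8 kN
  M_B = -Pa²b/L² = -(-20)·(15/2)²·(5/2)/10² = 225/8 kN·m
Load 4 — triangular load w₀=3 kN/m (0→w₀ over full span):
  R_A = 3w₀L/20 = 3·3·10/20 = 9/2 kN
  M_A = w₀L²/30 = 3·10²/30 = 10 kN·m
  R_B = 7w₀L/20 = 7·3·10/20 = 21/2 kN
  M_B = -w₀L²/20 = -3·10²/20 = -15 kN·m
Superposition: R_A = 7841/216 kN, M_A = 13975/216 kN·m, R_B = 8143/216 kN, M_B = -14045/216 kN·m

R_A = 7841/216 kN, M_A = 13975/216 kN·m, R_B = 8143/216 kN, M_B = -14045/216 kN·m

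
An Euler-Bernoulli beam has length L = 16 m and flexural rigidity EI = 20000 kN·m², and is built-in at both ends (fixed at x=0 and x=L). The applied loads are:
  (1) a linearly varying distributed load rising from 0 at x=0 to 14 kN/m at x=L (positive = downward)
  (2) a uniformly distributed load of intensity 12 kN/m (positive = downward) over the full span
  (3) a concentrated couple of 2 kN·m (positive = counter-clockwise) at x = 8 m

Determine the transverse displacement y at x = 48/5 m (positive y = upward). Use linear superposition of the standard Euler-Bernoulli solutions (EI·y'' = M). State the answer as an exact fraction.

Load 1 — triangular load w₀=14 kN/m (0→w₀ over full span):
  y_1 = -w₀x²(L-x)²(x+2L)/(120LEI) = -14·(48/5)²·(16-(48/5))²·((48/5)+2·16)/(120·16·20000) = -559104/9765625 m
Load 2 — uniform load w=12 kN/m over full span:
  y_2 = -wx²(L-x)²/(24EI) = -12·(48/5)²·(16-(48/5))²/(24·20000) = -36864/390625 m
Load 3 — applied couple M₀=2 kN·m at a=8 m (b=L-a=8):
  y_3 = (R_Ax³/6 - M_Ax²/2 - M₀(x-a)²/2)/EI  [x>a] with R_A=3/16, M_A=1/2 = ((3/16)·(48/5)³/6 - (1/2)·(48/5)²/2 - 2·((48/5)-8)²/2)/20000 = 8/78125 m
Superposition: y = Σ y_i = -1479704/9765625 m ≈ -0.151522 m

y(48/5) = -1479704/9765625 m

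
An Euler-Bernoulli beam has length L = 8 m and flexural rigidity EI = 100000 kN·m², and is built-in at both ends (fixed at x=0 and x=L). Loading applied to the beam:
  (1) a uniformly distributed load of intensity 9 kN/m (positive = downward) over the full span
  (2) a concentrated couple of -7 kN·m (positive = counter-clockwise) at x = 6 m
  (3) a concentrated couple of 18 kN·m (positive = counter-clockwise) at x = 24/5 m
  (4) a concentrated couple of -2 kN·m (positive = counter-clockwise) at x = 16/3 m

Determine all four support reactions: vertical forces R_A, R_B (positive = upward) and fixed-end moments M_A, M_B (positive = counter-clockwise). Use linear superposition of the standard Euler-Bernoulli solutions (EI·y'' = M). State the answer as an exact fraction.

Load 1 — uniform load w=9 kN/m over full span:
  R_A = wL/2 = 9·8/2 = 36 kN
  M_A = wL²/12 = 9·8²/12 = 48 kN·m
  R_B = wL/2 = 9·8/2 = 36 kN
  M_B = -wL²/12 = -9·8²/12 = -48 kN·m
Load 2 — applied couple M₀=-7 kN·m at a=6 m (b=L-a=2):
  R_A = 6M₀ab/L³ = 6·(-7)·6·2/8³ = -63/64 kN
  M_A = M₀b(2a-b)/L² = (-7)·2·(2·6-2)/8² = -35/16 kN·m
  R_B = -6M₀ab/L³ = -6·(-7)·6·2/8³ = 63/64 kN
  M_B = M₀a(2b-a)/L² = (-7)·6·(2·2-6)/8² = 21/16 kN·m
Load 3 — applied couple M₀=18 kN·m at a=24/5 m (b=L-a=16/5):
  R_A = 6M₀ab/L³ = 6·18·(24/5)·(16/5)/8³ = 81/25 kN
  M_A = M₀b(2a-b)/L² = 18·(16/5)·(2·(24/5)-(16/5))/8² = 144/25 kN·m
  R_B = -6M₀ab/L³ = -6·18·(24/5)·(16/5)/8³ = -81/25 kN
  M_B = M₀a(2b-a)/L² = 18·(24/5)·(2·(16/5)-(24/5))/8² = 54/25 kN·m
Load 4 — applied couple M₀=-2 kN·m at a=16/3 m (b=L-a=8/3):
  R_A = 6M₀ab/L³ = 6·(-2)·(16/3)·(8/3)/8³ = -1/3 kN
  M_A = M₀b(2a-b)/L² = (-2)·(8/3)·(2·(16/3)-(8/3))/8² = -2/3 kN·m
  R_B = -6M₀ab/L³ = -6·(-2)·(16/3)·(8/3)/8³ = 1/3 kN
  M_B = M₀a(2b-a)/L² = (-2)·(16/3)·(2·(8/3)-(16/3))/8² = 0 kN·m
Superposition: R_A = 182027/4800 kN, M_A = 61087/1200 kN·m, R_B = 163573/4800 kN, M_B = -17811/400 kN·m

R_A = 182027/4800 kN, M_A = 61087/1200 kN·m, R_B = 163573/4800 kN, M_B = -17811/400 kN·m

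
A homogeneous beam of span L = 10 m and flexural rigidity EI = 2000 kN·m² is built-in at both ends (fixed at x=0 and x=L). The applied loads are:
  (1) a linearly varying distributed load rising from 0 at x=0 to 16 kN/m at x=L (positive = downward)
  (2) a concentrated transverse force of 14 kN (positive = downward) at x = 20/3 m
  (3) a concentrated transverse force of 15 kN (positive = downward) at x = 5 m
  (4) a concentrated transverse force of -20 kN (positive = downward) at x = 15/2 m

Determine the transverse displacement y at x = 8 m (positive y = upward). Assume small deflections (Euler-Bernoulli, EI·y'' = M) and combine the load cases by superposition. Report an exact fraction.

Load 1 — triangular load w₀=16 kN/m (0→w₀ over full span):
  y_1 = -w₀x²(L-x)²(x+2L)/(120LEI) = -16·8²·(10-8)²·(8+2·10)/(120·10·2000) = -448/9375 m
Load 2 — point force P=14 kN at a=20/3 m (b=L-a=10/3):
  y_2 = -Pa²(L-x)²(3bL-(3b+a)(L-x))/(6L³EI)  [x>a] = -14·(20/3)²·(10-8)²·(3·(10/3)·10-(3·(10/3)+(20/3))·(10-8))/(6·10³·2000) = -28/2025 m
Load 3 — point force P=15 kN at a=5 m (b=L-a=5):
  y_3 = -Pa²(L-x)²(3bL-(3b+a)(L-x))/(6L³EI)  [x>a] = -15·5²·(10-8)²·(3·5·10-(3·5+5)·(10-8))/(6·10³·2000) = -11/800 m
Load 4 — point force P=-20 kN at a=15/2 m (b=L-a=5/2):
  y_4 = -Pa²(L-x)²(3bL-(3b+a)(L-x))/(6L³EI)  [x>a] = -(-20)·(15/2)²·(10-8)²·(3·(5/2)·10-(3·(5/2)+(15/2))·(10-8))/(6·10³·2000) = 27/1600 m
Superposition: y = Σ y_i = -947519/16200000 m ≈ -0.058489 m

y(8) = -947519/16200000 m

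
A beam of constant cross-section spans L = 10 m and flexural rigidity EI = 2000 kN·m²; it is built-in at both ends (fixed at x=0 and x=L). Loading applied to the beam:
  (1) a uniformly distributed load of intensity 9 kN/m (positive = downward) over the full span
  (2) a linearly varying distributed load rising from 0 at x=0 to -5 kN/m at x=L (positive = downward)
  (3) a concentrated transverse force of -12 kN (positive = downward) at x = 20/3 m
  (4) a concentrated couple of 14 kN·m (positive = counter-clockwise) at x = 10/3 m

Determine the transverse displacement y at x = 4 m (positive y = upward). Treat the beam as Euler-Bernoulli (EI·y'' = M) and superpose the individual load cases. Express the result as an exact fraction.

Load 1 — uniform load w=9 kN/m over full span:
  y_1 = -wx²(L-x)²/(24EI) = -9·4²·(10-4)²/(24·2000) = -27/250 m
Load 2 — triangular load w₀=-5 kN/m (0→w₀ over full span):
  y_2 = -w₀x²(L-x)²(x+2L)/(120LEI) = -(-5)·4²·(10-4)²·(4+2·10)/(120·10·2000) = 18/625 m
Load 3 — point force P=-12 kN at a=20/3 m (b=L-a=10/3):
  y_3 = -Pb²x²(3aL-(3a+b)x)/(6L³EI)  [x≤a] = -(-12)·(10/3)²·4²·(3·(20/3)·10-(3·(20/3)+(10/3))·4)/(6·10³·2000) = 64/3375 m
Load 4 — applied couple M₀=14 kN·m at a=10/3 m (b=L-a=20/3):
  y_4 = (R_Ax³/6 - M_Ax²/2 - M₀(x-a)²/2)/EI  [x>a] with R_A=28/15, M_A=0 = ((28/15)·4³/6 - 0·4²/2 - 14·(4-(10/3))²/2)/2000 = 21/2500 m
Superposition: y = Σ y_i = -3499/67500 m ≈ -0.051837 m

y(4) = -3499/67500 m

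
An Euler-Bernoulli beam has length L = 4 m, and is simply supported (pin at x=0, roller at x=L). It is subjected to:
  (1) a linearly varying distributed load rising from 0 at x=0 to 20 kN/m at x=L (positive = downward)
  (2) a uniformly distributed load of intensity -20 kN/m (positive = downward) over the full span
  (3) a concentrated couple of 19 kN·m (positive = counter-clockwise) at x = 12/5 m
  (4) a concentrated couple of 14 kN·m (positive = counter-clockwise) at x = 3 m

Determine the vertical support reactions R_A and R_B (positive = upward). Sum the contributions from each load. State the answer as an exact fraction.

Load 1 — triangular load w₀=20 kN/m (0→w₀ over full span):
  R_A = w₀L/6 = 20·4/6 = 40/3 kN
  R_B = w₀L/3 = 20·4/3 = 80/3 kN
Load 2 — uniform load w=-20 kN/m over full span:
  R_A = wL/2 = (-20)·4/2 = -40 kN
  R_B = wL/2 = (-20)·4/2 = -40 kN
Load 3 — applied couple M₀=19 kN·m at a=12/5 m (b=L-a=8/5):
  R_A = M₀/L = 19/4 kN
  R_B = -M₀/L = -19/4 kN
Load 4 — applied couple M₀=14 kN·m at a=3 m (b=L-a=1):
  R_A = M₀/L = 14/4 = 7/2 kN
  R_B = -M₀/L = -14/4 = -7/2 kN
Superposition: R_A = -221/12 kN, R_B = -259/12 kN

R_A = -221/12 kN, R_B = -259/12 kN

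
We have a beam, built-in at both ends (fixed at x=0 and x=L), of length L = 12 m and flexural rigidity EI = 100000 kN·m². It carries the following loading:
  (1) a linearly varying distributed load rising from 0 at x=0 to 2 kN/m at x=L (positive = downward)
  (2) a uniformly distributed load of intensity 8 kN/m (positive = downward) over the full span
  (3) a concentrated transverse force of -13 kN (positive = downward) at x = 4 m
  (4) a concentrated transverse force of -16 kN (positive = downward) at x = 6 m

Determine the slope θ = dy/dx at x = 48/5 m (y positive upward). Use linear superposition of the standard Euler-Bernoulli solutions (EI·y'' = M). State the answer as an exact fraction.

θ(48/5) = 17051/23437500 rad

Load 1 — triangular load w₀=2 kN/m (0→w₀ over full span):
  θ_1 = -w₀(2x(L-x)(L-2x)(x+2L)+x²(L-x)²)/(120LEI) = -2·(2·(48/5)·(12-(48/5))·(12-2·(48/5))·((48/5)+2·12)+(48/5)²·(12-(48/5))²)/(120·12·100000) = 288/1953125 rad
Load 2 — uniform load w=8 kN/m over full span:
  θ_2 = -wx(L-x)(L-2x)/(12EI) = -8·(48/5)·(12-(48/5))·(12-2·(48/5))/(12·100000) = 432/390625 rad
Load 3 — point force P=-13 kN at a=4 m (b=L-a=8):
  θ_3 = Pa²(L-x)(2bL-(3b+a)(L-x))/(2L³EI)  [x>a] = (-13)·4²·(12-(48/5))·(2·8·12-(3·8+4)·(12-(48/5)))/(2·12³·100000) = -169/937500 rad
Load 4 — point force P=-16 kN at a=6 m (b=L-a=6):
  θ_4 = Pa²(L-x)(2bL-(3b+a)(L-x))/(2L³EI)  [x>a] = (-16)·6²·(12-(48/5))·(2·6·12-(3·6+6)·(12-(48/5)))/(2·12³·100000) = -27/78125 rad
Superposition: θ = Σ θ_i = 17051/23437500 rad ≈ 0.000728 rad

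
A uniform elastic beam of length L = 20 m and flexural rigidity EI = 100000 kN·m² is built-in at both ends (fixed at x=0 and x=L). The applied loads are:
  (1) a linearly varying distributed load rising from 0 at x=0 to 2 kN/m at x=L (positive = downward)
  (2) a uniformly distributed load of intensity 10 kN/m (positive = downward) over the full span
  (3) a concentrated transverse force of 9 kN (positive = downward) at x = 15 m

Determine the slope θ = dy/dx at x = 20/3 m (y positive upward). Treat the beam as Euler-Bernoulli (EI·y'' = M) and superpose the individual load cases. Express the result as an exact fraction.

θ(20/3) = -1111/194400 rad

Load 1 — triangular load w₀=2 kN/m (0→w₀ over full span):
  θ_1 = -w₀(2x(L-x)(L-2x)(x+2L)+x²(L-x)²)/(120LEI) = -2·(2·(20/3)·(20-(20/3))·(20-2·(20/3))·((20/3)+2·20)+(20/3)²·(20-(20/3))²)/(120·20·100000) = -16/30375 rad
Load 2 — uniform load w=10 kN/m over full span:
  θ_2 = -wx(L-x)(L-2x)/(12EI) = -10·(20/3)·(20-(20/3))·(20-2·(20/3))/(12·100000) = -2/405 rad
Load 3 — point force P=9 kN at a=15 m (b=L-a=5):
  θ_3 = -Pb²x(2aL-(3a+b)x)/(2L³EI)  [x≤a] = -9·5²·(20/3)·(2·15·20-(3·15+5)·(20/3))/(2·20³·100000) = -1/4000 rad
Superposition: θ = Σ θ_i = -1111/194400 rad ≈ -0.005715 rad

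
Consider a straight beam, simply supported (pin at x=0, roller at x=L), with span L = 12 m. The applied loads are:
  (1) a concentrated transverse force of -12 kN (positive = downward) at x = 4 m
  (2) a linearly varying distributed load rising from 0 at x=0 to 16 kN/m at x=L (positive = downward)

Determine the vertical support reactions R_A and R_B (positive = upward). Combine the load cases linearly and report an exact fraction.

Load 1 — point force P=-12 kN at a=4 m (b=L-a=8):
  R_A = Pb/L = (-12)·8/12 = -8 kN
  R_B = Pa/L = (-12)·4/12 = -4 kN
Load 2 — triangular load w₀=16 kN/m (0→w₀ over full span):
  R_A = w₀L/6 = 16·12/6 = 32 kN
  R_B = w₀L/3 = 16·12/3 = 64 kN
Superposition: R_A = 24 kN, R_B = 60 kN

R_A = 24 kN, R_B = 60 kN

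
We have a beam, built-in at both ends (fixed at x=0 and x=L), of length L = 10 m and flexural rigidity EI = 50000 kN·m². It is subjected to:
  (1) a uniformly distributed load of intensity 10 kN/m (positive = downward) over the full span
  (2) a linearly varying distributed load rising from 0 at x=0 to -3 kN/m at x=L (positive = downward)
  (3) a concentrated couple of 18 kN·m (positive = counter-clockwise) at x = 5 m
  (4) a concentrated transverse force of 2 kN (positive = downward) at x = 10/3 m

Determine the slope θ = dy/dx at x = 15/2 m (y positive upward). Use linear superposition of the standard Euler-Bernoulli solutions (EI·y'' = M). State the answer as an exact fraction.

Load 1 — uniform load w=10 kN/m over full span:
  θ_1 = -wx(L-x)(L-2x)/(12EI) = -10·(15/2)·(10-(15/2))·(10-2·(15/2))/(12·50000) = 1/640 rad
Load 2 — triangular load w₀=-3 kN/m (0→w₀ over full span):
  θ_2 = -w₀(2x(L-x)(L-2x)(x+2L)+x²(L-x)²)/(120LEI) = -(-3)·(2·(15/2)·(10-(15/2))·(10-2·(15/2))·((15/2)+2·10)+(15/2)²·(10-(15/2))²)/(120·10·50000) = -123/512000 rad
Load 3 — applied couple M₀=18 kN·m at a=5 m (b=L-a=5):
  θ_3 = (R_Ax²/2 - M_Ax - M₀(x-a))/EI  [x>a] with R_A=27/10, M_A=9/2 = ((27/10)·(15/2)²/2 - (9/2)·(15/2) - 18·((15/2)-5))/50000 = -9/160000 rad
Load 4 — point force P=2 kN at a=10/3 m (b=L-a=20/3):
  θ_4 = Pa²(L-x)(2bL-(3b+a)(L-x))/(2L³EI)  [x>a] = 2·(10/3)²·(10-(15/2))·(2·(20/3)·10-(3·(20/3)+(10/3))·(10-(15/2)))/(2·10³·50000) = 1/24000 rad
Superposition: θ = Σ θ_i = 10043/7680000 rad ≈ 0.001308 rad

θ(15/2) = 10043/7680000 rad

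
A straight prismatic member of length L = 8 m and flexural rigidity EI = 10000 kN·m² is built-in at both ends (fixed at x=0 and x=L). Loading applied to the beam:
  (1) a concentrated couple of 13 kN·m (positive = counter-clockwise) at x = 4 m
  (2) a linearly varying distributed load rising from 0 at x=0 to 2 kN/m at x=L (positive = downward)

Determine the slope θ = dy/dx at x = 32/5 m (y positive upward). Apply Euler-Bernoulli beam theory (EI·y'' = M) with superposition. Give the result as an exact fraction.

Load 1 — applied couple M₀=13 kN·m at a=4 m (b=L-a=4):
  θ_1 = (R_Ax²/2 - M_Ax - M₀(x-a))/EI  [x>a] with R_A=39/16, M_A=13/4 = ((39/16)·(32/5)²/2 - (13/4)·(32/5) - 13·((32/5)-4))/10000 = -13/62500 rad
Load 2 — triangular load w₀=2 kN/m (0→w₀ over full span):
  θ_2 = -w₀(2x(L-x)(L-2x)(x+2L)+x²(L-x)²)/(120LEI) = -2·(2·(32/5)·(8-(32/5))·(8-2·(32/5))·((32/5)+2·8)+(32/5)²·(8-(32/5))²)/(120·8·10000) = 512/1171875 rad
Superposition: θ = Σ θ_i = 1073/4687500 rad ≈ 0.000229 rad

θ(32/5) = 1073/4687500 rad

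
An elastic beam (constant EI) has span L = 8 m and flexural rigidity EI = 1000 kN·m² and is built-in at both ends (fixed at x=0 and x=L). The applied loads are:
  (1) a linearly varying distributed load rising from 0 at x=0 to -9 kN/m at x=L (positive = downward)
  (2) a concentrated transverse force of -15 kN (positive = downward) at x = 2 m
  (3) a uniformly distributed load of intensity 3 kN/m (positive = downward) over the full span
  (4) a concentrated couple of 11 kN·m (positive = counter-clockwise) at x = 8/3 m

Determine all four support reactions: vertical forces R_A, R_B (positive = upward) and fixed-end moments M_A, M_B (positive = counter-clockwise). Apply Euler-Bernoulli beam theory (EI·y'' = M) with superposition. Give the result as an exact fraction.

Load 1 — triangular load w₀=-9 kN/m (0→w₀ over full span):
  R_A = 3w₀L/20 = 3·(-9)·8/20 = -54/5 kN
  M_A = w₀L²/30 = (-9)·8²/30 = -96/5 kN·m
  R_B = 7w₀L/20 = 7·(-9)·8/20 = -126/5 kN
  M_B = -w₀L²/20 = -(-9)·8²/20 = 144/5 kN·m
Load 2 — point force P=-15 kN at a=2 m (b=L-a=6):
  R_A = Pb²(3a+b)/L³ = (-15)·6²·(3·2+6)/8³ = -405/32 kN
  M_A = Pab²/L² = (-15)·2·6²/8² = -135/8 kN·m
  R_B = Pa²(a+3b)/L³ = (-15)·2²·(2+3·6)/8³ = -75/32 kN
  M_B = -Pa²b/L² = -(-15)·2²·6/8² = 45/8 kN·m
Load 3 — uniform load w=3 kN/m over full span:
  R_A = wL/2 = 3·8/2 = 12 kN
  M_A = wL²/12 = 3·8²/12 = 16 kN·m
  R_B = wL/2 = 3·8/2 = 12 kN
  M_B = -wL²/12 = -3·8²/12 = -16 kN·m
Load 4 — applied couple M₀=11 kN·m at a=8/3 m (b=L-a=16/3):
  R_A = 6M₀ab/L³ = 6·11·(8/3)·(16/3)/8³ = 11/6 kN
  M_A = M₀b(2a-b)/L² = 11·(16/3)·(2·(8/3)-(16/3))/8² = 0 kN·m
  R_B = -6M₀ab/L³ = -6·11·(8/3)·(16/3)/8³ = -11/6 kN
  M_B = M₀a(2b-a)/L² = 11·(8/3)·(2·(16/3)-(8/3))/8² = 11/3 kN·m
Superposition: R_A = -4619/480 kN, M_A = -803/40 kN·m, R_B = -8341/480 kN, M_B = 2651/120 kN·m

R_A = -4619/480 kN, M_A = -803/40 kN·m, R_B = -8341/480 kN, M_B = 2651/120 kN·m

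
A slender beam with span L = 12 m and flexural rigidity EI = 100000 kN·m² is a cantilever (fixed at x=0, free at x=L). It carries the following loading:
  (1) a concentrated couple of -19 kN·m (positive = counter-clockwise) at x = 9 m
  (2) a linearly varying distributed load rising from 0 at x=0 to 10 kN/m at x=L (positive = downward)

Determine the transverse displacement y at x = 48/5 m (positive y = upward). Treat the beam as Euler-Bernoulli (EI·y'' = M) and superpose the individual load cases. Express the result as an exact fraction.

Load 1 — applied couple M₀=-19 kN·m at a=9 m (b=L-a=3):
  y_1 = M₀a(2x-a)/(2EI)  [x>a] = (-19)·9·(2·(48/5)-9)/(2·100000) = -8721/1000000 m
Load 2 — triangular load w₀=10 kN/m (0→w₀ over full span):
  y_2 = (w₀Lx³/12-w₀L²x²/6-w₀x⁵/(120L))/EI = (10·12·(48/5)³/12-10·12²·(48/5)²/6-10·(48/5)⁵/(120·12))/100000 = -1351296/9765625 m
Superposition: y = Σ y_i = -91933569/625000000 m ≈ -0.147094 m

y(48/5) = -91933569/625000000 m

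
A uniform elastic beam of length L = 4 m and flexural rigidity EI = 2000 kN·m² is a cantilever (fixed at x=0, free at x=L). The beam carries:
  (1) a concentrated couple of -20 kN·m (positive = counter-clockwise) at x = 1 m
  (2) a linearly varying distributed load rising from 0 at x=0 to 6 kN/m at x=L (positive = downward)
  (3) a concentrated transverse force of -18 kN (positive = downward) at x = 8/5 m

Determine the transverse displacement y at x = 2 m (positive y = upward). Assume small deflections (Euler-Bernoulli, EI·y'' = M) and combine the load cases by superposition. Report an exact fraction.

Load 1 — applied couple M₀=-20 kN·m at a=1 m (b=L-a=3):
  y_1 = M₀a(2x-a)/(2EI)  [x>a] = (-20)·1·(2·2-1)/(2·2000) = -3/200 m
Load 2 — triangular load w₀=6 kN/m (0→w₀ over full span):
  y_2 = (w₀Lx³/12-w₀L²x²/6-w₀x⁵/(120L))/EI = (6·4·2³/12-6·4²·2²/6-6·2⁵/(120·4))/2000 = -121/5000 m
Load 3 — point force P=-18 kN at a=8/5 m (b=L-a=12/5):
  y_3 = -Pa²(3x-a)/(6EI)  [x>a] = -(-18)·(8/5)²·(3·2-(8/5))/(6·2000) = 264/15625 m
Superposition: y = Σ y_i = -697/31250 m ≈ -0.022304 m

y(2) = -697/31250 m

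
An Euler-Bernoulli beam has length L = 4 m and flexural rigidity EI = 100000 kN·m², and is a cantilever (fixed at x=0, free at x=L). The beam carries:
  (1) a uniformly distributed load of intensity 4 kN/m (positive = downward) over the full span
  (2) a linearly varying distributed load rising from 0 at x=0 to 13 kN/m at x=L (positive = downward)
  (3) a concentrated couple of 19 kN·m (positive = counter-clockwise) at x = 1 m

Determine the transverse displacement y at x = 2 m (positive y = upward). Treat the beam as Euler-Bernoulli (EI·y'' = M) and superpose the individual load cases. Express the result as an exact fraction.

y(2) = -1217/1000000 m

Load 1 — uniform load w=4 kN/m over full span:
  y_1 = -wx²(x²-4Lx+6L²)/(24EI) = -4·2²·(2²-4·4·2+6·4²)/(24·100000) = -17/37500 m
Load 2 — triangular load w₀=13 kN/m (0→w₀ over full span):
  y_2 = (w₀Lx³/12-w₀L²x²/6-w₀x⁵/(120L))/EI = (13·4·2³/12-13·4²·2²/6-13·2⁵/(120·4))/100000 = -1573/1500000 m
Load 3 — applied couple M₀=19 kN·m at a=1 m (b=L-a=3):
  y_3 = M₀a(2x-a)/(2EI)  [x>a] = 19·1·(2·2-1)/(2·100000) = 57/200000 m
Superposition: y = Σ y_i = -1217/1000000 m ≈ -0.001217 m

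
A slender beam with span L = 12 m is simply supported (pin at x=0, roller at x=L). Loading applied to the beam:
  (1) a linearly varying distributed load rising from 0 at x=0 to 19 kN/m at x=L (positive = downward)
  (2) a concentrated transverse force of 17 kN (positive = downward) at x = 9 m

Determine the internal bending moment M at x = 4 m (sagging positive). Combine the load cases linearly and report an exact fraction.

M(4) = 1369/9 kN·m

Load 1 — triangular load w₀=19 kN/m (0→w₀ over full span):
  M_1 = w₀Lx/6 - w₀x³/(6L) = 19·12·4/6 - 19·4³/(6·12) = 1216/9 kN·m
Load 2 — point force P=17 kN at a=9 m (b=L-a=3):
  M_2 = Pbx/L  [x≤a] = 17·3·4/12 = 17 kN·m
Superposition: M = Σ M_i = 1369/9 kN·m ≈ 152.111111 kN·m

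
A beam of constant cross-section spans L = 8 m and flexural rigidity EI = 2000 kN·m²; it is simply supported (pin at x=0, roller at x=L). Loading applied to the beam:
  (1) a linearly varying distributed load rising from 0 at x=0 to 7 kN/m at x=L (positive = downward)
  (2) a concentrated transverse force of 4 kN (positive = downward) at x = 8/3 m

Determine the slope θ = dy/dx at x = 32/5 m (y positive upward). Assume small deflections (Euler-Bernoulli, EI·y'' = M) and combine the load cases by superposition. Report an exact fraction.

θ(32/5) = 225364/6328125 rad

Load 1 — triangular load w₀=7 kN/m (0→w₀ over full span):
  θ_1 = -w₀(7L⁴-30L²x²+15x⁴)/(360LEI) = -7·(7·8⁴-30·8²·(32/5)²+15·(32/5)⁴)/(360·8·2000) = 21196/703125 rad
Load 2 — point force P=4 kN at a=8/3 m (b=L-a=16/3):
  θ_2 = -Pa(2L²-6Lx+3x²+a²)/(6LEI)  [x>a] = -4·(8/3)·(2·8²-6·8·(32/5)+3·(32/5)²+(8/3)²)/(6·8·2000) = 1384/253125 rad
Superposition: θ = Σ θ_i = 225364/6328125 rad ≈ 0.035613 rad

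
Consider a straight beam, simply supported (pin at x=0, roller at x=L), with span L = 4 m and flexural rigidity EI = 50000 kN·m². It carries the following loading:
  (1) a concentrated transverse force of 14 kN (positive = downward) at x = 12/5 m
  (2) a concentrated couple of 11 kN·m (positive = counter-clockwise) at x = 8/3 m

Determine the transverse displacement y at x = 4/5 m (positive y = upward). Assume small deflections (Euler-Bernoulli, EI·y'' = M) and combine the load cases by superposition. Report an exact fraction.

y(4/5) = -1861/7031250 m

Load 1 — point force P=14 kN at a=12/5 m (b=L-a=8/5):
  y_1 = -Pbx(L²-b²-x²)/(6LEI)  [x≤a] = -14·(8/5)·(4/5)·(4²-(8/5)²-(4/5)²)/(6·4·50000) = -224/1171875 m
Load 2 — applied couple M₀=11 kN·m at a=8/3 m (b=L-a=4/3):
  y_2 = (M₀x³/(6L)+C₁x)/EI  [x≤a] with C₁=M₀(3b²-L²)/(6L)=-44/9 = (11·(4/5)³/(6·4)+(-44/9)·(4/5))/50000 = -517/7031250 m
Superposition: y = Σ y_i = -1861/7031250 m ≈ -0.000265 m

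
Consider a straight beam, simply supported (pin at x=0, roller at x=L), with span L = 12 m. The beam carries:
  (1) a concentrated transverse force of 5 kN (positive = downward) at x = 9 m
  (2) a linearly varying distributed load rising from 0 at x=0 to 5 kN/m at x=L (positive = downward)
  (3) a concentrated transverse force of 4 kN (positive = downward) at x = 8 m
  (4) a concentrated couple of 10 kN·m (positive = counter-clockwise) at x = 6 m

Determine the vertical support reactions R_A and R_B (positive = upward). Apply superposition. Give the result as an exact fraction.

Load 1 — point force P=5 kN at a=9 m (b=L-a=3):
  R_A = Pb/L = 5·3/12 = 5/4 kN
  R_B = Pa/L = 5·9/12 = 15/4 kN
Load 2 — triangular load w₀=5 kN/m (0→w₀ over full span):
  R_A = w₀L/6 = 5·12/6 = 10 kN
  R_B = w₀L/3 = 5·12/3 = 20 kN
Load 3 — point force P=4 kN at a=8 m (b=L-a=4):
  R_A = Pb/L = 4·4/12 = 4/3 kN
  R_B = Pa/L = 4·8/12 = 8/3 kN
Load 4 — applied couple M₀=10 kN·m at a=6 m (b=L-a=6):
  R_A = M₀/L = 10/12 = 5/6 kN
  R_B = -M₀/L = -10/12 = -5/6 kN
Superposition: R_A = 161/12 kN, R_B = 307/12 kN

R_A = 161/12 kN, R_B = 307/12 kN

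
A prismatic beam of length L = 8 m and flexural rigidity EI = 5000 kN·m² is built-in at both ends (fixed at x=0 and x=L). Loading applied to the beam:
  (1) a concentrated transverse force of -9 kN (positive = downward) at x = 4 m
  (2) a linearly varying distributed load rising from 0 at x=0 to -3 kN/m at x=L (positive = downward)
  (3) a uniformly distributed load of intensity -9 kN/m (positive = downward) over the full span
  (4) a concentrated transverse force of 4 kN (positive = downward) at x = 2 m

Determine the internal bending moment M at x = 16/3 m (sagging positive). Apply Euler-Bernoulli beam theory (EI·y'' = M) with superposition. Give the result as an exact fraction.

Load 1 — point force P=-9 kN at a=4 m (b=L-a=4):
  M_1 = Pa²(a+3b)(L-x)/L³ - Pa²b/L²  [x>a] = (-9)·4²·(4+3·4)·(8-(16/3))/8³ - (-9)·4²·4/8² = -3 kN·m
Load 2 — triangular load w₀=-3 kN/m (0→w₀ over full span):
  M_2 = 3w₀Lx/20 - w₀L²/30 - w₀x³/(6L) = 3·(-3)·8·(16/3)/20 - (-3)·8²/30 - (-3)·(16/3)³/(6·8) = -448/135 kN·m
Load 3 — uniform load w=-9 kN/m over full span:
  M_3 = wLx/2 - wL²/12 - wx²/2 = (-9)·8·(16/3)/2 - (-9)·8²/12 - (-9)·(16/3)²/2 = -16 kN·m
Load 4 — point force P=4 kN at a=2 m (b=L-a=6):
  M_4 = Pa²(a+3b)(L-x)/L³ - Pa²b/L²  [x>a] = 4·2²·(2+3·6)·(8-(16/3))/8³ - 4·2²·6/8² = 1/6 kN·m
Superposition: M = Σ M_i = -5981/270 kN·m ≈ -22.151852 kN·m

M(16/3) = -5981/270 kN·m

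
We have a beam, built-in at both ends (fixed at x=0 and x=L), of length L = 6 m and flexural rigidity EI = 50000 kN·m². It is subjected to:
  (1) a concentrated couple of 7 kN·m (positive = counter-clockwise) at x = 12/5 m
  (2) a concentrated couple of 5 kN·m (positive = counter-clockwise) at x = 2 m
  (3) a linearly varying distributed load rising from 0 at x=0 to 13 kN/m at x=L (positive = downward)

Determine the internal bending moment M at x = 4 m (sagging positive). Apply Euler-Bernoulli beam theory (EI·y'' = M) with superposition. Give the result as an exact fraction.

M(4) = 481/75 kN·m

Load 1 — applied couple M₀=7 kN·m at a=12/5 m (b=L-a=18/5):
  M_1 = R_Ax - M_A - M₀  [x>a] with R_A=42/25, M_A=21/25 = (42/25)·4 - (21/25) - 7 = -28/25 kN·m
Load 2 — applied couple M₀=5 kN·m at a=2 m (b=L-a=4):
  M_2 = R_Ax - M_A - M₀  [x>a] with R_A=10/9, M_A=0 = (10/9)·4 - 0 - 5 = -5/9 kN·m
Load 3 — triangular load w₀=13 kN/m (0→w₀ over full span):
  M_3 = 3w₀Lx/20 - w₀L²/30 - w₀x³/(6L) = 3·13·6·4/20 - 13·6²/30 - 13·4³/(6·6) = 364/45 kN·m
Superposition: M = Σ M_i = 481/75 kN·m ≈ 6.413333 kN·m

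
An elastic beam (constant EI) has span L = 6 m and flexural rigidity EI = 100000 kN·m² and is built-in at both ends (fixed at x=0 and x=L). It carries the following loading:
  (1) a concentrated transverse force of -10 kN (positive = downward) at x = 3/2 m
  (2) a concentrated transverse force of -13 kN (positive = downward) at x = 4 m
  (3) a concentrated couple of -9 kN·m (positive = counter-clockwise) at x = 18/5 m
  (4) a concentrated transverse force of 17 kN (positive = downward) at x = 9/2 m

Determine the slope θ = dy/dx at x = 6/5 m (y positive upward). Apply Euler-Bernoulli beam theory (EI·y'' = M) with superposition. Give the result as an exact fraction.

θ(6/5) = 99487/1500000000 rad

Load 1 — point force P=-10 kN at a=3/2 m (b=L-a=9/2):
  θ_1 = -Pb²x(2aL-(3a+b)x)/(2L³EI)  [x≤a] = -(-10)·(9/2)²·(6/5)·(2·(3/2)·6-(3·(3/2)+(9/2))·(6/5))/(2·6³·100000) = 81/2000000 rad
Load 2 — point force P=-13 kN at a=4 m (b=L-a=2):
  θ_2 = -Pb²x(2aL-(3a+b)x)/(2L³EI)  [x≤a] = -(-13)·2²·(6/5)·(2·4·6-(3·4+2)·(6/5))/(2·6³·100000) = 169/3750000 rad
Load 3 — applied couple M₀=-9 kN·m at a=18/5 m (b=L-a=12/5):
  θ_3 = (R_Ax²/2 - M_Ax)/EI  [x≤a] with R_A=-54/25, M_A=-72/25 = ((-54/25)·(6/5)²/2 - (-72/25)·(6/5))/100000 = 297/15625000 rad
Load 4 — point force P=17 kN at a=9/2 m (b=L-a=3/2):
  θ_4 = -Pb²x(2aL-(3a+b)x)/(2L³EI)  [x≤a] = -17·(3/2)²·(6/5)·(2·(9/2)·6-(3·(9/2)+(3/2))·(6/5))/(2·6³·100000) = -153/4000000 rad
Superposition: θ = Σ θ_i = 99487/1500000000 rad ≈ 0.000066 rad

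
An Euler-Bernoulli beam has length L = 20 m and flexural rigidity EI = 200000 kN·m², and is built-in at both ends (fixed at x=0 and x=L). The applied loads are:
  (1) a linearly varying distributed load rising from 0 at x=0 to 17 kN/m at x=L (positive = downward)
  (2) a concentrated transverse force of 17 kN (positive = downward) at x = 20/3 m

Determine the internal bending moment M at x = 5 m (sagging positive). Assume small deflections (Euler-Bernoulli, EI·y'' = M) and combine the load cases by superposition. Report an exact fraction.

Load 1 — triangular load w₀=17 kN/m (0→w₀ over full span):
  M_1 = 3w₀Lx/20 - w₀L²/30 - w₀x³/(6L) = 3·17·20·5/20 - 17·20²/30 - 17·5³/(6·20) = 85/8 kN·m
Load 2 — point force P=17 kN at a=20/3 m (b=L-a=40/3):
  M_2 = Pb²(3a+b)x/L³ - Pab²/L²  [x≤a] = 17·(40/3)²·(3·(20/3)+(40/3))·5/20³ - 17·(20/3)·(40/3)²/20² = 340/27 kN·m
Superposition: M = Σ M_i = 5015/216 kN·m ≈ 23.217593 kN·m

M(5) = 5015/216 kN·m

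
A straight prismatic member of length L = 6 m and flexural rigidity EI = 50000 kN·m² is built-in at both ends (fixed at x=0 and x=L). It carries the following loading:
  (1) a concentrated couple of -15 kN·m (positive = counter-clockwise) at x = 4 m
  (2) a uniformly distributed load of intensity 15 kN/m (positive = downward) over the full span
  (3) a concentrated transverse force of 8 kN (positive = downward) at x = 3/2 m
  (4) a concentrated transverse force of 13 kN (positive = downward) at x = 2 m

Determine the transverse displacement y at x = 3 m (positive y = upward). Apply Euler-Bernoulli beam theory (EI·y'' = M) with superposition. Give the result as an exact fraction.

y(3) = -1403/1200000 m

Load 1 — applied couple M₀=-15 kN·m at a=4 m (b=L-a=2):
  y_1 = (R_Ax³/6 - M_Ax²/2)/EI  [x≤a] with R_A=-10/3, M_A=-5 = ((-10/3)·3³/6 - (-5)·3²/2)/50000 = 3/20000 m
Load 2 — uniform load w=15 kN/m over full span:
  y_2 = -wx²(L-x)²/(24EI) = -15·3²·(6-3)²/(24·50000) = -81/80000 m
Load 3 — point force P=8 kN at a=3/2 m (b=L-a=9/2):
  y_3 = -Pa²(L-x)²(3bL-(3b+a)(L-x))/(6L³EI)  [x>a] = -8·(3/2)²·(6-3)²·(3·(9/2)·6-(3·(9/2)+(3/2))·(6-3))/(6·6³·50000) = -9/100000 m
Load 4 — point force P=13 kN at a=2 m (b=L-a=4):
  y_4 = -Pa²(L-x)²(3bL-(3b+a)(L-x))/(6L³EI)  [x>a] = -13·2²·(6-3)²·(3·4·6-(3·4+2)·(6-3))/(6·6³·50000) = -13/60000 m
Superposition: y = Σ y_i = -1403/1200000 m ≈ -0.001169 m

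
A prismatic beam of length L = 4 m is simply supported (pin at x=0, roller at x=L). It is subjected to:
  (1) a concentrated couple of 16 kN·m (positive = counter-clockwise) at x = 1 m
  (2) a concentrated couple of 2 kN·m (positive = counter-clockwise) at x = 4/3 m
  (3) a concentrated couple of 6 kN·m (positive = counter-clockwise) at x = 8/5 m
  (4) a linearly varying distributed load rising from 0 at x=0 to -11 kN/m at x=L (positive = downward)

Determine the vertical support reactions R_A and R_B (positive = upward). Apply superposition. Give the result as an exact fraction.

R_A = -4/3 kN, R_B = -62/3 kN

Load 1 — applied couple M₀=16 kN·m at a=1 m (b=L-a=3):
  R_A = M₀/L = 16/4 = 4 kN
  R_B = -M₀/L = -16/4 = -4 kN
Load 2 — applied couple M₀=2 kN·m at a=4/3 m (b=L-a=8/3):
  R_A = M₀/L = 2/4 = 1/2 kN
  R_B = -M₀/L = -2/4 = -1/2 kN
Load 3 — applied couple M₀=6 kN·m at a=8/5 m (b=L-a=12/5):
  R_A = M₀/L = 6/4 = 3/2 kN
  R_B = -M₀/L = -6/4 = -3/2 kN
Load 4 — triangular load w₀=-11 kN/m (0→w₀ over full span):
  R_A = w₀L/6 = (-11)·4/6 = -22/3 kN
  R_B = w₀L/3 = (-11)·4/3 = -44/3 kN
Superposition: R_A = -4/3 kN, R_B = -62/3 kN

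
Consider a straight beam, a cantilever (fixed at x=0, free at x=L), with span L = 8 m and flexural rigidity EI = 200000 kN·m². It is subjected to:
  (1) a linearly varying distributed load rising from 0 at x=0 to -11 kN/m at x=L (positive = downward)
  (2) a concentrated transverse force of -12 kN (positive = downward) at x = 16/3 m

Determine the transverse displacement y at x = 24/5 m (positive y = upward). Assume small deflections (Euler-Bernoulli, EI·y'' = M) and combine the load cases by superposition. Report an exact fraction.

Load 1 — triangular load w₀=-11 kN/m (0→w₀ over full span):
  y_1 = (w₀Lx³/12-w₀L²x²/6-w₀x⁵/(120L))/EI = ((-11)·8·(24/5)³/12-(-11)·8²·(24/5)²/6-(-11)·(24/5)⁵/(120·8))/200000 = 469128/48828125 m
Load 2 — point force P=-12 kN at a=16/3 m (b=L-a=8/3):
  y_2 = -Px²(3a-x)/(6EI)  [x≤a] = -(-12)·(24/5)²·(3·(16/3)-(24/5))/(6·200000) = 1008/390625 m
Superposition: y = Σ y_i = 595128/48828125 m ≈ 0.012188 m

y(24/5) = 595128/48828125 m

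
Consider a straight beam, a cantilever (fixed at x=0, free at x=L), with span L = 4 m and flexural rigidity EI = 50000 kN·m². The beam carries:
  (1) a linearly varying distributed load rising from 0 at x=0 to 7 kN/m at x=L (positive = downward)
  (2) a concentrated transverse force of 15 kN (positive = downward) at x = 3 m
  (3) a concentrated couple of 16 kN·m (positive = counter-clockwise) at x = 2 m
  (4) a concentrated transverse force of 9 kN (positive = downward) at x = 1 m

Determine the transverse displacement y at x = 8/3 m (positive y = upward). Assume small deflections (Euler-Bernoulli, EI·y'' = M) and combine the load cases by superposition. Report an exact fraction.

Load 1 — triangular load w₀=7 kN/m (0→w₀ over full span):
  y_1 = (w₀Lx³/12-w₀L²x²/6-w₀x⁵/(120L))/EI = (7·4·(8/3)³/12-7·4²·(8/3)²/6-7·(8/3)⁵/(120·4))/50000 = -20608/11390625 m
Load 2 — point force P=15 kN at a=3 m (b=L-a=1):
  y_2 = -Px²(3a-x)/(6EI)  [x≤a] = -15·(8/3)²·(3·3-(8/3))/(6·50000) = -38/16875 m
Load 3 — applied couple M₀=16 kN·m at a=2 m (b=L-a=2):
  y_3 = M₀a(2x-a)/(2EI)  [x>a] = 16·2·(2·(8/3)-2)/(2·50000) = 2/1875 m
Load 4 — point force P=9 kN at a=1 m (b=L-a=3):
  y_4 = -Pa²(3x-a)/(6EI)  [x>a] = -9·1²·(3·(8/3)-1)/(6·50000) = -21/100000 m
Superposition: y = Σ y_i = -1168001/364500000 m ≈ -0.003204 m

y(8/3) = -1168001/364500000 m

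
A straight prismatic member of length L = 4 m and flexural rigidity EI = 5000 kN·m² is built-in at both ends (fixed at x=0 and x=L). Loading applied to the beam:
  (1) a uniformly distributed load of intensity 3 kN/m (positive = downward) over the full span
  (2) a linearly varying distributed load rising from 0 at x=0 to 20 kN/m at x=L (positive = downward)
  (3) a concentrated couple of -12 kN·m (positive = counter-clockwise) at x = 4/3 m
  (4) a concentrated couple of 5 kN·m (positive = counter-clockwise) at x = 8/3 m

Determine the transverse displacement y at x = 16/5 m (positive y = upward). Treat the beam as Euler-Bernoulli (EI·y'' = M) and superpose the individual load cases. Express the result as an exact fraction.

Load 1 — uniform load w=3 kN/m over full span:
  y_1 = -wx²(L-x)²/(24EI) = -3·(16/5)²·(4-(16/5))²/(24·5000) = -64/390625 m
Load 2 — triangular load w₀=20 kN/m (0→w₀ over full span):
  y_2 = -w₀x²(L-x)²(x+2L)/(120LEI) = -20·(16/5)²·(4-(16/5))²·((16/5)+2·4)/(120·4·5000) = -3584/5859375 m
Load 3 — applied couple M₀=-12 kN·m at a=4/3 m (b=L-a=8/3):
  y_3 = (R_Ax³/6 - M_Ax²/2 - M₀(x-a)²/2)/EI  [x>a] with R_A=-4, M_A=0 = ((-4)·(16/5)³/6 - 0·(16/5)²/2 - (-12)·((16/5)-(4/3))²/2)/5000 = -44/234375 m
Load 4 — applied couple M₀=5 kN·m at a=8/3 m (b=L-a=4/3):
  y_4 = (R_Ax³/6 - M_Ax²/2 - M₀(x-a)²/2)/EI  [x>a] with R_A=5/3, M_A=5/3 = ((5/3)·(16/5)³/6 - (5/3)·(16/5)²/2 - 5·((16/5)-(8/3))²/2)/5000 = -4/140625 m
Superposition: y = Σ y_i = -17432/17578125 m ≈ -0.000992 m

y(16/5) = -17432/17578125 m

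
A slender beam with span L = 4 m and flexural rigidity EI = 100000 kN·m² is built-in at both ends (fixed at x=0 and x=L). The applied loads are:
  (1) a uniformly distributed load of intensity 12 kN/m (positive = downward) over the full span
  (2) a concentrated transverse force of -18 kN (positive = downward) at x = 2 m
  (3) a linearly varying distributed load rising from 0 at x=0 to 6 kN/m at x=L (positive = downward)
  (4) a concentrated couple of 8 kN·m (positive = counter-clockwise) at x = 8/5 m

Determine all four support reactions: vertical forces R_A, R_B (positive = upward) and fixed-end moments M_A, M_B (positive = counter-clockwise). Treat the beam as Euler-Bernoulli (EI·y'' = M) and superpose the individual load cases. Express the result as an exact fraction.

R_A = 537/25 kN, M_A = 279/25 kN·m, R_B = 513/25 kN, M_B = -231/25 kN·m

Load 1 — uniform load w=12 kN/m over full span:
  R_A = wL/2 = 12·4/2 = 24 kN
  M_A = wL²/12 = 12·4²/12 = 16 kN·m
  R_B = wL/2 = 12·4/2 = 24 kN
  M_B = -wL²/12 = -12·4²/12 = -16 kN·m
Load 2 — point force P=-18 kN at a=2 m (b=L-a=2):
  R_A = Pb²(3a+b)/L³ = (-18)·2²·(3·2+2)/4³ = -9 kN
  M_A = Pab²/L² = (-18)·2·2²/4² = -9 kN·m
  R_B = Pa²(a+3b)/L³ = (-18)·2²·(2+3·2)/4³ = -9 kN
  M_B = -Pa²b/L² = -(-18)·2²·2/4² = 9 kN·m
Load 3 — triangular load w₀=6 kN/m (0→w₀ over full span):
  R_A = 3w₀L/20 = 3·6·4/20 = 18/5 kN
  M_A = w₀L²/30 = 6·4²/30 = 16/5 kN·m
  R_B = 7w₀L/20 = 7·6·4/20 = 42/5 kN
  M_B = -w₀L²/20 = -6·4²/20 = -24/5 kN·m
Load 4 — applied couple M₀=8 kN·m at a=8/5 m (b=L-a=12/5):
  R_A = 6M₀ab/L³ = 6·8·(8/5)·(12/5)/4³ = 72/25 kN
  M_A = M₀b(2a-b)/L² = 8·(12/5)·(2·(8/5)-(12/5))/4² = 24/25 kN·m
  R_B = -6M₀ab/L³ = -6·8·(8/5)·(12/5)/4³ = -72/25 kN
  M_B = M₀a(2b-a)/L² = 8·(8/5)·(2·(12/5)-(8/5))/4² = 64/25 kN·m
Superposition: R_A = 537/25 kN, M_A = 279/25 kN·m, R_B = 513/25 kN, M_B = -231/25 kN·m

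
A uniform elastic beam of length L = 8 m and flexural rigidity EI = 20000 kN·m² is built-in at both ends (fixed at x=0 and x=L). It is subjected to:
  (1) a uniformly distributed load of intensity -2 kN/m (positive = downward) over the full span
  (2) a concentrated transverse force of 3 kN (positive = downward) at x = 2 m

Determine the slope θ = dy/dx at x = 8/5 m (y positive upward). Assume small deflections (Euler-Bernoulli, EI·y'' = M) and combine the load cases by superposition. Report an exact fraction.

θ(8/5) = 377/1250000 rad

Load 1 — uniform load w=-2 kN/m over full span:
  θ_1 = -wx(L-x)(L-2x)/(12EI) = -(-2)·(8/5)·(8-(8/5))·(8-2·(8/5))/(12·20000) = 32/78125 rad
Load 2 — point force P=3 kN at a=2 m (b=L-a=6):
  θ_2 = -Pb²x(2aL-(3a+b)x)/(2L³EI)  [x≤a] = -3·6²·(8/5)·(2·2·8-(3·2+6)·(8/5))/(2·8³·20000) = -27/250000 rad
Superposition: θ = Σ θ_i = 377/1250000 rad ≈ 0.000302 rad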